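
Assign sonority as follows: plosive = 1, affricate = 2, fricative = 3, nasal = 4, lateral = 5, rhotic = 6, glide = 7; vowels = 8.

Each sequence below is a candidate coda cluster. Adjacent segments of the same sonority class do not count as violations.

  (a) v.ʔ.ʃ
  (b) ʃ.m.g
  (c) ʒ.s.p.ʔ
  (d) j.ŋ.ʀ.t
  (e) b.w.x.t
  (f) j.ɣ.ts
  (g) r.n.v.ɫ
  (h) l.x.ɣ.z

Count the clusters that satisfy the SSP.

(a) v.ʔ.ʃ: profile 3-1-3 — violates.
(b) ʃ.m.g: profile 3-4-1 — violates.
(c) ʒ.s.p.ʔ: profile 3-3-1-1 — obeys.
(d) j.ŋ.ʀ.t: profile 7-4-6-1 — violates.
(e) b.w.x.t: profile 1-7-3-1 — violates.
(f) j.ɣ.ts: profile 7-3-2 — obeys.
(g) r.n.v.ɫ: profile 6-4-3-5 — violates.
(h) l.x.ɣ.z: profile 5-3-3-3 — obeys.

3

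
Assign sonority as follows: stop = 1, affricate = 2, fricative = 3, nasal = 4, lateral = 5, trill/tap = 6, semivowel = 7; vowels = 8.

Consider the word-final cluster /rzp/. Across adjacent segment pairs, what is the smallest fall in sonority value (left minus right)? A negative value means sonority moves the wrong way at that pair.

/r/ — trill/tap, sonority 6.
/z/ — fricative, sonority 3.
/p/ — stop, sonority 1.
/r/→/z/: change +3.
/z/→/p/: change +2.
Minimum = 2.

2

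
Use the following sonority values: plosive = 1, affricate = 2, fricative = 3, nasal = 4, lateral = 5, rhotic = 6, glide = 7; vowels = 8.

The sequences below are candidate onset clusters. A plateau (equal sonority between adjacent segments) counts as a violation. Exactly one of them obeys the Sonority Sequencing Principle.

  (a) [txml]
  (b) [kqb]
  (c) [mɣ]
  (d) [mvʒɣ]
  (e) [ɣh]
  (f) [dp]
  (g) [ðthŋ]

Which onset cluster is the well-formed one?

(a) [txml]: profile 1-3-4-5 — obeys.
(b) [kqb]: profile 1-1-1 — violates.
(c) [mɣ]: profile 4-3 — violates.
(d) [mvʒɣ]: profile 4-3-3-3 — violates.
(e) [ɣh]: profile 3-3 — violates.
(f) [dp]: profile 1-1 — violates.
(g) [ðthŋ]: profile 3-1-3-4 — violates.

a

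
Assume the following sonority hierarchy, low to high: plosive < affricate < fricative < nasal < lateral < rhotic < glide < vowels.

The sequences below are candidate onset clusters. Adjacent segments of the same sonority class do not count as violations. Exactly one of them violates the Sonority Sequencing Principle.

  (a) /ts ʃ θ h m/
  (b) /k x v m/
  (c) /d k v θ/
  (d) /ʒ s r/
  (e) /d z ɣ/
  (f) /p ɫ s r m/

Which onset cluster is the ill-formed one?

f

(a) /ts ʃ θ h m/: profile 2-3-3-3-4 — obeys.
(b) /k x v m/: profile 1-3-3-4 — obeys.
(c) /d k v θ/: profile 1-1-3-3 — obeys.
(d) /ʒ s r/: profile 3-3-6 — obeys.
(e) /d z ɣ/: profile 1-3-3 — obeys.
(f) /p ɫ s r m/: profile 1-5-3-6-4 — violates.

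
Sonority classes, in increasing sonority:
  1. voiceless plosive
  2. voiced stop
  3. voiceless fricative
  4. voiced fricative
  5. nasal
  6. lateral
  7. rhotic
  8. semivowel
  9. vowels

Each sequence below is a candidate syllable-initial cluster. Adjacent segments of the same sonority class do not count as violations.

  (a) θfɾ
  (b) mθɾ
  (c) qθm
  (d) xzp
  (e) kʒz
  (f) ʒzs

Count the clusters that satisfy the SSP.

3

(a) sonority 3-3-7: well-formed.
(b) sonority 5-3-7: ill-formed.
(c) sonority 1-3-5: well-formed.
(d) sonority 3-4-1: ill-formed.
(e) sonority 1-4-4: well-formed.
(f) sonority 4-4-3: ill-formed.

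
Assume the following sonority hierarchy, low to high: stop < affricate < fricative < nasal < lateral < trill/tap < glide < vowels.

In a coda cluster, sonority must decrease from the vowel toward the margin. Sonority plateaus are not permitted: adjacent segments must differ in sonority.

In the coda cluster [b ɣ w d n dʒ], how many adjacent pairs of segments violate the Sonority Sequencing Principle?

/b/: stop = 1.
/ɣ/: fricative = 3.
/w/: glide = 7.
/d/: stop = 1.
/n/: nasal = 4.
/dʒ/: affricate = 2.
/b/→/ɣ/: 1→3 (does not fall) — violation.
/ɣ/→/w/: 3→7 (does not fall) — violation.
/w/→/d/: 7→1 (falls) — ok.
/d/→/n/: 1→4 (does not fall) — violation.
/n/→/dʒ/: 4→2 (falls) — ok.

3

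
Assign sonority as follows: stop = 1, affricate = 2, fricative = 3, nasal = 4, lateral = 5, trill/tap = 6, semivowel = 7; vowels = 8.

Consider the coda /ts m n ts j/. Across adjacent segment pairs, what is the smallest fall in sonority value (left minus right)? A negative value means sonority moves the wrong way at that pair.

-5

/ts/ is an affricate (sonority 2).
/m/ is a nasal (sonority 4).
/n/ is a nasal (sonority 4).
/ts/ is an affricate (sonority 2).
/j/ is a semivowel (sonority 7).
/ts/→/m/: change -2.
/m/→/n/: change +0.
/n/→/ts/: change +2.
/ts/→/j/: change -5.
Minimum = -5.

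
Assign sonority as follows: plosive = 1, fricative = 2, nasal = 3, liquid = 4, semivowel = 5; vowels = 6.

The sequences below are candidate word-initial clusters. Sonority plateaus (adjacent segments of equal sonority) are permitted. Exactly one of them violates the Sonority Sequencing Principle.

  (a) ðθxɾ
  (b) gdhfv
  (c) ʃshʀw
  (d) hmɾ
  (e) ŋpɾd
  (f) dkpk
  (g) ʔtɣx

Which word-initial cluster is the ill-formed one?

(a) sonority 2-2-2-4: well-formed.
(b) sonority 1-1-2-2-2: well-formed.
(c) sonority 2-2-2-4-5: well-formed.
(d) sonority 2-3-4: well-formed.
(e) sonority 3-1-4-1: ill-formed.
(f) sonority 1-1-1-1: well-formed.
(g) sonority 1-1-2-2: well-formed.

e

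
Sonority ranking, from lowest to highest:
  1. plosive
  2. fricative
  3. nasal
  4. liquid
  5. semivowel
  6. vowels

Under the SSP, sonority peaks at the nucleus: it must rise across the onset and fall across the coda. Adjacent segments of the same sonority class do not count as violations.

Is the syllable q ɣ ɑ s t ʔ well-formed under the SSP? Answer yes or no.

yes

Onset: /q/ is a plosive (sonority 1), /ɣ/ is a fricative (sonority 2); then the nucleus /ɑ/ (sonority 6).
Onset profile 1-2-6 — rises to the nucleus.
Coda: /s/ is a fricative (sonority 2), /t/ is a plosive (sonority 1), /ʔ/ is a plosive (sonority 1).
Coda profile 6-2-1-1 — falls from the nucleus.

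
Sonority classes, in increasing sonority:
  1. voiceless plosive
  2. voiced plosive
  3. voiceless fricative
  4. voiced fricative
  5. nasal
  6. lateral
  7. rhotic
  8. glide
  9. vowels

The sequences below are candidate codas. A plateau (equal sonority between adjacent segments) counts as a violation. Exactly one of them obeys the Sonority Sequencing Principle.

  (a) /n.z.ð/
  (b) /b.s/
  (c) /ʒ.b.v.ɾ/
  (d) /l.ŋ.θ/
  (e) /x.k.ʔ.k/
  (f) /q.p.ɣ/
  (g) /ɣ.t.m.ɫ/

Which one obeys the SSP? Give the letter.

d

(a) /n.z.ð/: profile 5-4-4 — violates.
(b) /b.s/: profile 2-3 — violates.
(c) /ʒ.b.v.ɾ/: profile 4-2-4-7 — violates.
(d) /l.ŋ.θ/: profile 6-5-3 — obeys.
(e) /x.k.ʔ.k/: profile 3-1-1-1 — violates.
(f) /q.p.ɣ/: profile 1-1-4 — violates.
(g) /ɣ.t.m.ɫ/: profile 4-1-5-6 — violates.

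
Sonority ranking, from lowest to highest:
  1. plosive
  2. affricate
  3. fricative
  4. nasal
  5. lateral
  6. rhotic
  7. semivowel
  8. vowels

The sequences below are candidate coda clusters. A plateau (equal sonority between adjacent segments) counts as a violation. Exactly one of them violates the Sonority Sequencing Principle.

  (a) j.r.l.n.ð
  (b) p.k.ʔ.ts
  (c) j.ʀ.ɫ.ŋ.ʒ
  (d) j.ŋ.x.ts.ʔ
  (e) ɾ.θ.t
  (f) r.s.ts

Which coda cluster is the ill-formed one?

b

(a) sonority 7-6-5-4-3: well-formed.
(b) sonority 1-1-1-2: ill-formed.
(c) sonority 7-6-5-4-3: well-formed.
(d) sonority 7-4-3-2-1: well-formed.
(e) sonority 6-3-1: well-formed.
(f) sonority 6-3-2: well-formed.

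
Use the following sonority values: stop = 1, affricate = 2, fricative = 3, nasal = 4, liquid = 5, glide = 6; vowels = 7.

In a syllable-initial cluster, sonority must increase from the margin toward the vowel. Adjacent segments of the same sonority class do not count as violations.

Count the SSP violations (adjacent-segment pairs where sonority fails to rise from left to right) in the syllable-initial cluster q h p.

/q/: stop = 1.
/h/: fricative = 3.
/p/: stop = 1.
/q/→/h/: 1→3 (rises) — ok.
/h/→/p/: 3→1 (does not rise) — violation.

1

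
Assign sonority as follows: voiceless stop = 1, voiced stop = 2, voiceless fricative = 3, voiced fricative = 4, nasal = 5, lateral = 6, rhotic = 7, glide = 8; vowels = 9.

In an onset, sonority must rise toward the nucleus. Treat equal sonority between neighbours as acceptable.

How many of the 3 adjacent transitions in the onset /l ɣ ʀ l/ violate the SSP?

/l/: lateral = 6.
/ɣ/: voiced fricative = 4.
/ʀ/: rhotic = 7.
/l/: lateral = 6.
/l/→/ɣ/: 6→4 (does not rise) — violation.
/ɣ/→/ʀ/: 4→7 (rises) — ok.
/ʀ/→/l/: 7→6 (does not rise) — violation.

2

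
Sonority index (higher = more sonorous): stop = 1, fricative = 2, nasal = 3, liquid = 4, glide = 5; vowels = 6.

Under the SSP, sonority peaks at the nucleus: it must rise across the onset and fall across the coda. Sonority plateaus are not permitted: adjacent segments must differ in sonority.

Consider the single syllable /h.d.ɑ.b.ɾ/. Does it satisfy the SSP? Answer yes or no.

no

Onset: /h/ is a fricative (sonority 2), /d/ is a stop (sonority 1); then the nucleus /ɑ/ (sonority 6).
Onset profile 2-1-6 — does not strictly rise throughout.
Coda: /b/ is a stop (sonority 1), /ɾ/ is a liquid (sonority 4).
Coda profile 6-1-4 — does not strictly fall throughout.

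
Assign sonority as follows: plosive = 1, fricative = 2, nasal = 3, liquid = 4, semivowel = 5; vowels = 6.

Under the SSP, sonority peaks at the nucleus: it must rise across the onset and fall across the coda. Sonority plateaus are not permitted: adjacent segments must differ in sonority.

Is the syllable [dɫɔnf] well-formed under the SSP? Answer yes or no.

yes

Onset: /d/ is a plosive (sonority 1), /ɫ/ is a liquid (sonority 4); then the nucleus /ɔ/ (sonority 6).
Onset profile 1-4-6 — rises to the nucleus.
Coda: /n/ is a nasal (sonority 3), /f/ is a fricative (sonority 2).
Coda profile 6-3-2 — falls from the nucleus.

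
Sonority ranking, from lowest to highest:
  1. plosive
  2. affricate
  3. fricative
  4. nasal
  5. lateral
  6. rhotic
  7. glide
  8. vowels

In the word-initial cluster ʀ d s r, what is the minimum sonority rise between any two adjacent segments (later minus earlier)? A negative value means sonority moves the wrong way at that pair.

-5

/ʀ/ is a rhotic (sonority 6).
/d/ is a plosive (sonority 1).
/s/ is a fricative (sonority 3).
/r/ is a rhotic (sonority 6).
/ʀ/→/d/: change -5.
/d/→/s/: change +2.
/s/→/r/: change +3.
Minimum = -5.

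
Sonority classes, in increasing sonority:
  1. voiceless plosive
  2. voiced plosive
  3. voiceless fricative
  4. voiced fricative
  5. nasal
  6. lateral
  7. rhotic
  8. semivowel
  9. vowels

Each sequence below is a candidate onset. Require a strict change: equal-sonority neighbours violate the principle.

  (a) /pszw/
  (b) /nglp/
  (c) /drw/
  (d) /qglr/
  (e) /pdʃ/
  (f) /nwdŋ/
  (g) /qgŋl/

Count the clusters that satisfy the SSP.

(a) sonority 1-3-4-8: well-formed.
(b) sonority 5-2-6-1: ill-formed.
(c) sonority 2-7-8: well-formed.
(d) sonority 1-2-6-7: well-formed.
(e) sonority 1-2-3: well-formed.
(f) sonority 5-8-2-5: ill-formed.
(g) sonority 1-2-5-6: well-formed.

5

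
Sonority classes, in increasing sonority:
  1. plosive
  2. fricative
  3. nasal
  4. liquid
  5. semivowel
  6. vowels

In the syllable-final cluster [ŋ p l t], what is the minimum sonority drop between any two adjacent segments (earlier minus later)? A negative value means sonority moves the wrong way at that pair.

-3

/ŋ/ — nasal, sonority 3.
/p/ — plosive, sonority 1.
/l/ — liquid, sonority 4.
/t/ — plosive, sonority 1.
/ŋ/→/p/: change +2.
/p/→/l/: change -3.
/l/→/t/: change +3.
Minimum = -3.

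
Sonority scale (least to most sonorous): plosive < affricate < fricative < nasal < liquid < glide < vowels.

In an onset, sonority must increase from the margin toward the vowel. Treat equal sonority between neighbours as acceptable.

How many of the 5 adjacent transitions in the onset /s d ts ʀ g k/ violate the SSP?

2

/s/ — fricative, sonority 3.
/d/ — plosive, sonority 1.
/ts/ — affricate, sonority 2.
/ʀ/ — liquid, sonority 5.
/g/ — plosive, sonority 1.
/k/ — plosive, sonority 1.
/s/→/d/: 3→1 (does not rise) — violation.
/d/→/ts/: 1→2 (rises) — ok.
/ts/→/ʀ/: 2→5 (rises) — ok.
/ʀ/→/g/: 5→1 (does not rise) — violation.
/g/→/k/: 1→1 (plateau, allowed) — ok.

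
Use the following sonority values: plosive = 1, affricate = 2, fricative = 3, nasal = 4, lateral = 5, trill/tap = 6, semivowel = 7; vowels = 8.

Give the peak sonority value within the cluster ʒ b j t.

/ʒ/: fricative = 3.
/b/: plosive = 1.
/j/: semivowel = 7.
/t/: plosive = 1.
The maximum is 7.

7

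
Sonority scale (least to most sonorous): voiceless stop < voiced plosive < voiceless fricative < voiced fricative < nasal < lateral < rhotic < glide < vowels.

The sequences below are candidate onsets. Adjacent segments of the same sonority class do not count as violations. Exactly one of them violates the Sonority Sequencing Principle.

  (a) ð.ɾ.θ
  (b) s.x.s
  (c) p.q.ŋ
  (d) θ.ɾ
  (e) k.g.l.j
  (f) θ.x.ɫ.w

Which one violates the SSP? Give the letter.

(a) 4-7-3 → violates
(b) 3-3-3 → obeys
(c) 1-1-5 → obeys
(d) 3-7 → obeys
(e) 1-2-6-8 → obeys
(f) 3-3-6-8 → obeys

a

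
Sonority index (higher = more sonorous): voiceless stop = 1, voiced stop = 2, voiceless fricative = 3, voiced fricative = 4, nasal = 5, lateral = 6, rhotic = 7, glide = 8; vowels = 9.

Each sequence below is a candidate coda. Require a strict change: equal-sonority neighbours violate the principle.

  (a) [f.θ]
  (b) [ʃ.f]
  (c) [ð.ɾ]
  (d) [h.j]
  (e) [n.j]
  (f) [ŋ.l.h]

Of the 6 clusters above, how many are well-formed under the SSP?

0

(a) 3-3 → violates
(b) 3-3 → violates
(c) 4-7 → violates
(d) 3-8 → violates
(e) 5-8 → violates
(f) 5-6-3 → violates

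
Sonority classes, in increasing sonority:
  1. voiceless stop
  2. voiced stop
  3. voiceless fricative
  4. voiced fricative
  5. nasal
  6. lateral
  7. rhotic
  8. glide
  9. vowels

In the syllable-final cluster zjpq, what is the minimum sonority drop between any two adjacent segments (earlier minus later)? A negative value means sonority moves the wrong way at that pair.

/z/ — voiced fricative, sonority 4.
/j/ — glide, sonority 8.
/p/ — voiceless stop, sonority 1.
/q/ — voiceless stop, sonority 1.
/z/→/j/: change -4.
/j/→/p/: change +7.
/p/→/q/: change +0.
Minimum = -4.

-4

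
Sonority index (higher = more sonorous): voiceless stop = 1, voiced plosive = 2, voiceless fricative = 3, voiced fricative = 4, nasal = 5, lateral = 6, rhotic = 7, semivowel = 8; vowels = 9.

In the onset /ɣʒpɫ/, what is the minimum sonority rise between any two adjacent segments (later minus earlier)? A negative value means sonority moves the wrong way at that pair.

/ɣ/: voiced fricative = 4.
/ʒ/: voiced fricative = 4.
/p/: voiceless stop = 1.
/ɫ/: lateral = 6.
/ɣ/→/ʒ/: change +0.
/ʒ/→/p/: change -3.
/p/→/ɫ/: change +5.
Minimum = -3.

-3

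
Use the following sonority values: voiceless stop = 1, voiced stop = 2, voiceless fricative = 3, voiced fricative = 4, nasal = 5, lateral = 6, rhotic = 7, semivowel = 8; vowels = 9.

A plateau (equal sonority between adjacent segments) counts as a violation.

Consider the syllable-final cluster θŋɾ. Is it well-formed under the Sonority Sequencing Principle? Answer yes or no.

no

/θ/: voiceless fricative = 3.
/ŋ/: nasal = 5.
/ɾ/: rhotic = 7.
The profile is 3-5-7. Between /θ/ (3) and /ŋ/ (5) sonority does not fall, so the cluster violates the SSP.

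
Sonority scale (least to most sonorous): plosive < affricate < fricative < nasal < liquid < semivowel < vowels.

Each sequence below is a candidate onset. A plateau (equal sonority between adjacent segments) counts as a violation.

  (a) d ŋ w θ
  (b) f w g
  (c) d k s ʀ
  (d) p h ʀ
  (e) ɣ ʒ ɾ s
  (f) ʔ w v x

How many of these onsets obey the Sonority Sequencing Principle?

1

(a) d ŋ w θ: profile 1-4-6-3 — violates.
(b) f w g: profile 3-6-1 — violates.
(c) d k s ʀ: profile 1-1-3-5 — violates.
(d) p h ʀ: profile 1-3-5 — obeys.
(e) ɣ ʒ ɾ s: profile 3-3-5-3 — violates.
(f) ʔ w v x: profile 1-6-3-3 — violates.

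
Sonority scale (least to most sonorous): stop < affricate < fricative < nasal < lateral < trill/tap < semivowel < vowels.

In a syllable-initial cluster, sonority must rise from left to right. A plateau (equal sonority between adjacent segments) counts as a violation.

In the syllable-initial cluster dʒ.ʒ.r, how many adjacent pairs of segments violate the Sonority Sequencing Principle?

0

/dʒ/ — affricate, sonority 2.
/ʒ/ — fricative, sonority 3.
/r/ — trill/tap, sonority 6.
/dʒ/→/ʒ/: 2→3 (rises) — ok.
/ʒ/→/r/: 3→6 (rises) — ok.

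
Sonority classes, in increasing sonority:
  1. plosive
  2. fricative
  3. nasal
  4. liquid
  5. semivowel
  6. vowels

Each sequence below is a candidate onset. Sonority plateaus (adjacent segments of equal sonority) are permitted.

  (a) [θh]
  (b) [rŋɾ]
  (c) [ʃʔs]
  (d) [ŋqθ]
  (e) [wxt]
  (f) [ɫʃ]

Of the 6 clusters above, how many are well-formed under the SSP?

1

(a) 2-2 → obeys
(b) 4-3-4 → violates
(c) 2-1-2 → violates
(d) 3-1-2 → violates
(e) 5-2-1 → violates
(f) 4-2 → violates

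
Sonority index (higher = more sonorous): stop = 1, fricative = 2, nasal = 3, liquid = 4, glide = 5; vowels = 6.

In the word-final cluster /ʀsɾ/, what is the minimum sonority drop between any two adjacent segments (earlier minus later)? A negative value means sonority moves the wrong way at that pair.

/ʀ/ — liquid, sonority 4.
/s/ — fricative, sonority 2.
/ɾ/ — liquid, sonority 4.
/ʀ/→/s/: change +2.
/s/→/ɾ/: change -2.
Minimum = -2.

-2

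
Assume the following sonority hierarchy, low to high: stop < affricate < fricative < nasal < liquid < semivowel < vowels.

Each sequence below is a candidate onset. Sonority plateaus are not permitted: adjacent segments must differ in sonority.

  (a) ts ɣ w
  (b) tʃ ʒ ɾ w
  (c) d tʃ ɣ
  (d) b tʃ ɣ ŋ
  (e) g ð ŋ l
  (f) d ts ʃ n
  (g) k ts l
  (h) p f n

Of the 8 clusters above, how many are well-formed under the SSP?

8

(a) sonority 2-3-6: well-formed.
(b) sonority 2-3-5-6: well-formed.
(c) sonority 1-2-3: well-formed.
(d) sonority 1-2-3-4: well-formed.
(e) sonority 1-3-4-5: well-formed.
(f) sonority 1-2-3-4: well-formed.
(g) sonority 1-2-5: well-formed.
(h) sonority 1-3-4: well-formed.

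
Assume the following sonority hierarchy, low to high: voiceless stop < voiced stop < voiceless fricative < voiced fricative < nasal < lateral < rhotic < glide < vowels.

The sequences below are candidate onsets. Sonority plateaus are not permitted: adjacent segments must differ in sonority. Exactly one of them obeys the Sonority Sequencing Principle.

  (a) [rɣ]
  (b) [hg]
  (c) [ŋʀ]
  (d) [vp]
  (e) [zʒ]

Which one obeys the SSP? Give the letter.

(a) [rɣ]: profile 7-4 — violates.
(b) [hg]: profile 3-2 — violates.
(c) [ŋʀ]: profile 5-7 — obeys.
(d) [vp]: profile 4-1 — violates.
(e) [zʒ]: profile 4-4 — violates.

c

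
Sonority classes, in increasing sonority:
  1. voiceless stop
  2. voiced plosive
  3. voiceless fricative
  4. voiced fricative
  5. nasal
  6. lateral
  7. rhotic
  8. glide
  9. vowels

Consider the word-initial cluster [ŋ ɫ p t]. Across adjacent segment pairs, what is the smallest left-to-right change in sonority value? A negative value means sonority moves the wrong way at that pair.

/ŋ/ is a nasal (sonority 5).
/ɫ/ is a lateral (sonority 6).
/p/ is a voiceless stop (sonority 1).
/t/ is a voiceless stop (sonority 1).
/ŋ/→/ɫ/: change +1.
/ɫ/→/p/: change -5.
/p/→/t/: change +0.
Minimum = -5.

-5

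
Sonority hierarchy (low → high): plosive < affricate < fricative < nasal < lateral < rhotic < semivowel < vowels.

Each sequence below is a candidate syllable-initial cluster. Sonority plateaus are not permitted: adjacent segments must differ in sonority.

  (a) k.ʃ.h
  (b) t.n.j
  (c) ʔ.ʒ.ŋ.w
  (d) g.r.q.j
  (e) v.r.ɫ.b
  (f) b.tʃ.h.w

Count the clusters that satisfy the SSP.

3

(a) k.ʃ.h: profile 1-3-3 — violates.
(b) t.n.j: profile 1-4-7 — obeys.
(c) ʔ.ʒ.ŋ.w: profile 1-3-4-7 — obeys.
(d) g.r.q.j: profile 1-6-1-7 — violates.
(e) v.r.ɫ.b: profile 3-6-5-1 — violates.
(f) b.tʃ.h.w: profile 1-2-3-7 — obeys.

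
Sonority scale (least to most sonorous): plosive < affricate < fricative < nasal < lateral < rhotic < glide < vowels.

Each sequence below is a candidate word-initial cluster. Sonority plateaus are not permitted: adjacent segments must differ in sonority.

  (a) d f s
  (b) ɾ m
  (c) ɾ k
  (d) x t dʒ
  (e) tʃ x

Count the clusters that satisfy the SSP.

(a) d f s: profile 1-3-3 — violates.
(b) ɾ m: profile 6-4 — violates.
(c) ɾ k: profile 6-1 — violates.
(d) x t dʒ: profile 3-1-2 — violates.
(e) tʃ x: profile 2-3 — obeys.

1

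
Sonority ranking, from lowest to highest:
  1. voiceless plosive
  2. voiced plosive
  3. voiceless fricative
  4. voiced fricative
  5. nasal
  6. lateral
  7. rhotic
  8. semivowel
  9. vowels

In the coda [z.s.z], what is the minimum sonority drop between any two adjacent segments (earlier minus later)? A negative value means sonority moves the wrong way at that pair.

-1

/z/ is a voiced fricative (sonority 4).
/s/ is a voiceless fricative (sonority 3).
/z/ is a voiced fricative (sonority 4).
/z/→/s/: change +1.
/s/→/z/: change -1.
Minimum = -1.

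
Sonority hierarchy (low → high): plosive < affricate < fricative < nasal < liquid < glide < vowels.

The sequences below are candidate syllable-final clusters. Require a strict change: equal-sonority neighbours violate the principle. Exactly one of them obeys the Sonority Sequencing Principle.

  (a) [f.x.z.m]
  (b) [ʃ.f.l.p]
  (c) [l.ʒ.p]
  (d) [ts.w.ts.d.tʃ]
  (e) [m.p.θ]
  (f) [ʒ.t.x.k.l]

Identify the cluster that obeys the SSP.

(a) sonority 3-3-3-4: ill-formed.
(b) sonority 3-3-5-1: ill-formed.
(c) sonority 5-3-1: well-formed.
(d) sonority 2-6-2-1-2: ill-formed.
(e) sonority 4-1-3: ill-formed.
(f) sonority 3-1-3-1-5: ill-formed.

c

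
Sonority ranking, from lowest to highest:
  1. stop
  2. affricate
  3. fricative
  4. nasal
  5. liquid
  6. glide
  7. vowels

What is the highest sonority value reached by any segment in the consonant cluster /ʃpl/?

5

/ʃ/ is a fricative (sonority 3).
/p/ is a stop (sonority 1).
/l/ is a liquid (sonority 5).
The maximum is 5.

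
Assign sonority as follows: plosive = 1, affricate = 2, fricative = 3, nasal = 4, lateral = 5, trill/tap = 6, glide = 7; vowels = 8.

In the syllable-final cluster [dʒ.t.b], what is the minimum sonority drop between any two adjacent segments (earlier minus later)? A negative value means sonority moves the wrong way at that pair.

/dʒ/: affricate = 2.
/t/: plosive = 1.
/b/: plosive = 1.
/dʒ/→/t/: change +1.
/t/→/b/: change +0.
Minimum = 0.

0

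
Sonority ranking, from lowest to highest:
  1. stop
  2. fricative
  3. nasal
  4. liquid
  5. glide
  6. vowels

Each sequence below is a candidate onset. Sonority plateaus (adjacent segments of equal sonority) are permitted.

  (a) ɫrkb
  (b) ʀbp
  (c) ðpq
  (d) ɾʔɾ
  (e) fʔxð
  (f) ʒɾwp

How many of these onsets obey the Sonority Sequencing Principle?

0

(a) 4-4-1-1 → violates
(b) 4-1-1 → violates
(c) 2-1-1 → violates
(d) 4-1-4 → violates
(e) 2-1-2-2 → violates
(f) 2-4-5-1 → violates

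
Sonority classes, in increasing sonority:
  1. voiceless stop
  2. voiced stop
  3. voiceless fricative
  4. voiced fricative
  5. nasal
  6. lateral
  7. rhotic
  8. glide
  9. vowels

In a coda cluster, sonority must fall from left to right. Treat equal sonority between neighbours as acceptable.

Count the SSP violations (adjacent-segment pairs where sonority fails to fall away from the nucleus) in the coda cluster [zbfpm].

2

/z/ — voiced fricative, sonority 4.
/b/ — voiced stop, sonority 2.
/f/ — voiceless fricative, sonority 3.
/p/ — voiceless stop, sonority 1.
/m/ — nasal, sonority 5.
/z/→/b/: 4→2 (falls) — ok.
/b/→/f/: 2→3 (does not fall) — violation.
/f/→/p/: 3→1 (falls) — ok.
/p/→/m/: 1→5 (does not fall) — violation.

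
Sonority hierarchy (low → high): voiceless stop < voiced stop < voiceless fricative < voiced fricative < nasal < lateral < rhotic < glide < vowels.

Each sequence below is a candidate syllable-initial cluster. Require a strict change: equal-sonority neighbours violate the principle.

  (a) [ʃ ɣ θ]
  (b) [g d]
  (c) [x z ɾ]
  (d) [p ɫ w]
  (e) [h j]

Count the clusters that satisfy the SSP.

(a) [ʃ ɣ θ]: profile 3-4-3 — violates.
(b) [g d]: profile 2-2 — violates.
(c) [x z ɾ]: profile 3-4-7 — obeys.
(d) [p ɫ w]: profile 1-6-8 — obeys.
(e) [h j]: profile 3-8 — obeys.

3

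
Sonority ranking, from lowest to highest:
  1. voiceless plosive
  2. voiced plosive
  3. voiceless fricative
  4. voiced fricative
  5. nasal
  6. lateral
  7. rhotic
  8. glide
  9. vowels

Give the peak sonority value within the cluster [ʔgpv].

4

/ʔ/ is a voiceless plosive (sonority 1).
/g/ is a voiced plosive (sonority 2).
/p/ is a voiceless plosive (sonority 1).
/v/ is a voiced fricative (sonority 4).
The maximum is 4.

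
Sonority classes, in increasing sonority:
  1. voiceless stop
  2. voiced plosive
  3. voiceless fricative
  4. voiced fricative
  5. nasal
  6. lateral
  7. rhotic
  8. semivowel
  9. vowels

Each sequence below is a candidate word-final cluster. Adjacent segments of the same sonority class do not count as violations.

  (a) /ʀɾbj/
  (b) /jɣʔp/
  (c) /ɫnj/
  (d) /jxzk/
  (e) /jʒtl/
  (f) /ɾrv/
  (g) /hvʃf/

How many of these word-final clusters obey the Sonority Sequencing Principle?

2

(a) 7-7-2-8 → violates
(b) 8-4-1-1 → obeys
(c) 6-5-8 → violates
(d) 8-3-4-1 → violates
(e) 8-4-1-6 → violates
(f) 7-7-4 → obeys
(g) 3-4-3-3 → violates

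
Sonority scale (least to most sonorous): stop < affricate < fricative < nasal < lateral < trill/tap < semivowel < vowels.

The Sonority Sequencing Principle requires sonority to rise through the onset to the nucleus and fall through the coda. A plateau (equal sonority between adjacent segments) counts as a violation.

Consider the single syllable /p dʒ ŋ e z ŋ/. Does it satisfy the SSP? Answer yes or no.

Onset: /p/ is a stop (sonority 1), /dʒ/ is an affricate (sonority 2), /ŋ/ is a nasal (sonority 4); then the nucleus /e/ (sonority 8).
Onset profile 1-2-4-8 — rises to the nucleus.
Coda: /z/ is a fricative (sonority 3), /ŋ/ is a nasal (sonority 4).
Coda profile 8-3-4 — does not strictly fall throughout.

no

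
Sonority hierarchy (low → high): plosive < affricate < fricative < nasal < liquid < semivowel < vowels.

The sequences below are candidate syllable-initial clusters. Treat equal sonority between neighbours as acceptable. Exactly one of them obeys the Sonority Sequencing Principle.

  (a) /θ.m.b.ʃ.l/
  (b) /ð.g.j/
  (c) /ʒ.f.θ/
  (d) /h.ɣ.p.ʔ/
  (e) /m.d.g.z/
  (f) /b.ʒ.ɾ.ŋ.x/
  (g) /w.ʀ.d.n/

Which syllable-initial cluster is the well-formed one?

(a) /θ.m.b.ʃ.l/: profile 3-4-1-3-5 — violates.
(b) /ð.g.j/: profile 3-1-6 — violates.
(c) /ʒ.f.θ/: profile 3-3-3 — obeys.
(d) /h.ɣ.p.ʔ/: profile 3-3-1-1 — violates.
(e) /m.d.g.z/: profile 4-1-1-3 — violates.
(f) /b.ʒ.ɾ.ŋ.x/: profile 1-3-5-4-3 — violates.
(g) /w.ʀ.d.n/: profile 6-5-1-4 — violates.

c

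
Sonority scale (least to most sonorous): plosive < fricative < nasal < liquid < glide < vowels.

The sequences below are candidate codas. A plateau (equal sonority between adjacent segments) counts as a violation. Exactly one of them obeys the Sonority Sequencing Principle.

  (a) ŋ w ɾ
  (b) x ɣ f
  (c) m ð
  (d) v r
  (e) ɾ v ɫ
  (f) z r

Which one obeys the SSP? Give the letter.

(a) 3-5-4 → violates
(b) 2-2-2 → violates
(c) 3-2 → obeys
(d) 2-4 → violates
(e) 4-2-4 → violates
(f) 2-4 → violates

c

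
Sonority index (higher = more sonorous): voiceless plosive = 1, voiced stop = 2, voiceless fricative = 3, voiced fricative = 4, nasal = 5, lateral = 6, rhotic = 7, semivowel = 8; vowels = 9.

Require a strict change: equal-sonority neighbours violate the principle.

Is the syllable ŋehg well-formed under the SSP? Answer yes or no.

yes

Onset: /ŋ/ is a nasal (sonority 5); then the nucleus /e/ (sonority 9).
Onset profile 5-9 — rises to the nucleus.
Coda: /h/ is a voiceless fricative (sonority 3), /g/ is a voiced stop (sonority 2).
Coda profile 9-3-2 — falls from the nucleus.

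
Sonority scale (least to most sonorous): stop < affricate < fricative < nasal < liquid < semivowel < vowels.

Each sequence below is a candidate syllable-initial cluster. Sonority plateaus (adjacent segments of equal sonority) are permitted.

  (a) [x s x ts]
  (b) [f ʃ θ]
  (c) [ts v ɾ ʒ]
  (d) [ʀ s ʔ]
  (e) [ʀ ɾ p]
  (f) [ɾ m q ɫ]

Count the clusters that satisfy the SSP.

(a) [x s x ts]: profile 3-3-3-2 — violates.
(b) [f ʃ θ]: profile 3-3-3 — obeys.
(c) [ts v ɾ ʒ]: profile 2-3-5-3 — violates.
(d) [ʀ s ʔ]: profile 5-3-1 — violates.
(e) [ʀ ɾ p]: profile 5-5-1 — violates.
(f) [ɾ m q ɫ]: profile 5-4-1-5 — violates.

1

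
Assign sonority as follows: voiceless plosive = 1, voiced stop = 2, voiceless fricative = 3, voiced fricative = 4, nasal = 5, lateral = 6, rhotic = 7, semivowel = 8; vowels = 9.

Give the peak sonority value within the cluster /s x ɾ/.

/s/: voiceless fricative = 3.
/x/: voiceless fricative = 3.
/ɾ/: rhotic = 7.
The maximum is 7.

7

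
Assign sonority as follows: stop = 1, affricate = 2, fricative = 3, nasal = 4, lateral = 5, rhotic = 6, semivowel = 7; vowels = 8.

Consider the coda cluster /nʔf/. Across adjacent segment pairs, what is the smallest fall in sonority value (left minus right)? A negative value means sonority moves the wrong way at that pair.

-2

/n/ is a nasal (sonority 4).
/ʔ/ is a stop (sonority 1).
/f/ is a fricative (sonority 3).
/n/→/ʔ/: change +3.
/ʔ/→/f/: change -2.
Minimum = -2.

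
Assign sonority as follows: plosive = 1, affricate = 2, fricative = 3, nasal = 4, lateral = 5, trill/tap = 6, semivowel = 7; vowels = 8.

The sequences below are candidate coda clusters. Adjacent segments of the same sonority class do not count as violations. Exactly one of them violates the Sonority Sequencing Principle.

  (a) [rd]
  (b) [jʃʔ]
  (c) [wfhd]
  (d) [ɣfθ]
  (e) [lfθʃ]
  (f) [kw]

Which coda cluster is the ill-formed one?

f

(a) sonority 6-1: well-formed.
(b) sonority 7-3-1: well-formed.
(c) sonority 7-3-3-1: well-formed.
(d) sonority 3-3-3: well-formed.
(e) sonority 5-3-3-3: well-formed.
(f) sonority 1-7: ill-formed.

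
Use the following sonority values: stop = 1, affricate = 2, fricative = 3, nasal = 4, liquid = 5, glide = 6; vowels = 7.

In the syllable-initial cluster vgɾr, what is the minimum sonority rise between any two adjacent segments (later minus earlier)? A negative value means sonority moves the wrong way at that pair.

-2

/v/ is a fricative (sonority 3).
/g/ is a stop (sonority 1).
/ɾ/ is a liquid (sonority 5).
/r/ is a liquid (sonority 5).
/v/→/g/: change -2.
/g/→/ɾ/: change +4.
/ɾ/→/r/: change +0.
Minimum = -2.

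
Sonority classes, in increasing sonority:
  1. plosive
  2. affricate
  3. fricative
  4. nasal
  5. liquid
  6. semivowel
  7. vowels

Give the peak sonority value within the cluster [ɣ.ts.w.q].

/ɣ/ is a fricative (sonority 3).
/ts/ is an affricate (sonority 2).
/w/ is a semivowel (sonority 6).
/q/ is a plosive (sonority 1).
The maximum is 6.

6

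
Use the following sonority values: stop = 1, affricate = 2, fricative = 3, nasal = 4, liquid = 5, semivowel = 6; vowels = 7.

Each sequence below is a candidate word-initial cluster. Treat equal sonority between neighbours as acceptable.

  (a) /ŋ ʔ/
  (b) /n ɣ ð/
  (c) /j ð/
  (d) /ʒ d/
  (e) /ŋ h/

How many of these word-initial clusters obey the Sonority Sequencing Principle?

0

(a) 4-1 → violates
(b) 4-3-3 → violates
(c) 6-3 → violates
(d) 3-1 → violates
(e) 4-3 → violates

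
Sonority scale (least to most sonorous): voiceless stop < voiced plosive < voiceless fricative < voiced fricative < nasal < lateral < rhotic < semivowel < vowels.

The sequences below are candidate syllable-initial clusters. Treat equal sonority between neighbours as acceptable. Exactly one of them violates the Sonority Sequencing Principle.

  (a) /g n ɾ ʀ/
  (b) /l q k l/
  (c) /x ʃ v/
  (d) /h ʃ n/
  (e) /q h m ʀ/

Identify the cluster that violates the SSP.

(a) /g n ɾ ʀ/: profile 2-5-7-7 — obeys.
(b) /l q k l/: profile 6-1-1-6 — violates.
(c) /x ʃ v/: profile 3-3-4 — obeys.
(d) /h ʃ n/: profile 3-3-5 — obeys.
(e) /q h m ʀ/: profile 1-3-5-7 — obeys.

b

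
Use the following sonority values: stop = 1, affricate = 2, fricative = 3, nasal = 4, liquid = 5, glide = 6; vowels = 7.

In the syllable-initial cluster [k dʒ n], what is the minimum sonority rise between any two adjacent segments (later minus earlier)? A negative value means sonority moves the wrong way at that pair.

/k/: stop = 1.
/dʒ/: affricate = 2.
/n/: nasal = 4.
/k/→/dʒ/: change +1.
/dʒ/→/n/: change +2.
Minimum = 1.

1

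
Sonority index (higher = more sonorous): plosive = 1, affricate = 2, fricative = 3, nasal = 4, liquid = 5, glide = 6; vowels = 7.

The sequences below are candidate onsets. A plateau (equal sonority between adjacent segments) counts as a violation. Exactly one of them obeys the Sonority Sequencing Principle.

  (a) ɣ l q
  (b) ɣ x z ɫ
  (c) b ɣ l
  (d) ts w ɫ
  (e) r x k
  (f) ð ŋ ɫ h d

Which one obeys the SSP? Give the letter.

(a) 3-5-1 → violates
(b) 3-3-3-5 → violates
(c) 1-3-5 → obeys
(d) 2-6-5 → violates
(e) 5-3-1 → violates
(f) 3-4-5-3-1 → violates

c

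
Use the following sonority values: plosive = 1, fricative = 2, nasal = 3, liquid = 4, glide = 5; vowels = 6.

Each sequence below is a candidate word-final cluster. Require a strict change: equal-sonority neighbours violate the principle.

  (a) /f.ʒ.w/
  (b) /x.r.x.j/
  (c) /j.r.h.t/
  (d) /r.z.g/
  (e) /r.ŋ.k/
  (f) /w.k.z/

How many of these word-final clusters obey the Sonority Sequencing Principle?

3

(a) /f.ʒ.w/: profile 2-2-5 — violates.
(b) /x.r.x.j/: profile 2-4-2-5 — violates.
(c) /j.r.h.t/: profile 5-4-2-1 — obeys.
(d) /r.z.g/: profile 4-2-1 — obeys.
(e) /r.ŋ.k/: profile 4-3-1 — obeys.
(f) /w.k.z/: profile 5-1-2 — violates.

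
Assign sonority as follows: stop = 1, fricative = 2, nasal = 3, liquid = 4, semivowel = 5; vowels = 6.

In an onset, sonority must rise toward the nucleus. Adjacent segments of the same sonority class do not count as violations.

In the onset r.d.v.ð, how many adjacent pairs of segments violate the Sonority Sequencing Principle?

1

/r/: liquid = 4.
/d/: stop = 1.
/v/: fricative = 2.
/ð/: fricative = 2.
/r/→/d/: 4→1 (does not rise) — violation.
/d/→/v/: 1→2 (rises) — ok.
/v/→/ð/: 2→2 (plateau, allowed) — ok.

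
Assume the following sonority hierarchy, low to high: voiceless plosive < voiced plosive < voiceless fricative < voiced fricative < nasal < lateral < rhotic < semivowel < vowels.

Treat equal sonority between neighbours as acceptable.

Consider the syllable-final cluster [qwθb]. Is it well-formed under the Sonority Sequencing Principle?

no

/q/ is a voiceless plosive (sonority 1).
/w/ is a semivowel (sonority 8).
/θ/ is a voiceless fricative (sonority 3).
/b/ is a voiced plosive (sonority 2).
The profile is 1-8-3-2. Between /q/ (1) and /w/ (8) sonority does not fall, so the cluster violates the SSP.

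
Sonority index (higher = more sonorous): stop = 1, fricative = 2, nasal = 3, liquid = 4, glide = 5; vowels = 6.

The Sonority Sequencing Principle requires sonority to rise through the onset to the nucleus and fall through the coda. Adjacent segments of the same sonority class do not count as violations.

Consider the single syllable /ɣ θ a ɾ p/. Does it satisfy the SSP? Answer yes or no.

yes

Onset: /ɣ/ is a fricative (sonority 2), /θ/ is a fricative (sonority 2); then the nucleus /a/ (sonority 6).
Onset profile 2-2-6 — rises to the nucleus.
Coda: /ɾ/ is a liquid (sonority 4), /p/ is a stop (sonority 1).
Coda profile 6-4-1 — falls from the nucleus.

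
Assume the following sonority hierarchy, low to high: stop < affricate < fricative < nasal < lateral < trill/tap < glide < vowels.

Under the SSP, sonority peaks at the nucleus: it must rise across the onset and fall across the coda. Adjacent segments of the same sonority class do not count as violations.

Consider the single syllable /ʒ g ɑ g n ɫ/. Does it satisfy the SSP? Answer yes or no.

Onset: /ʒ/ is a fricative (sonority 3), /g/ is a stop (sonority 1); then the nucleus /ɑ/ (sonority 8).
Onset profile 3-1-8 — does not rise throughout.
Coda: /g/ is a stop (sonority 1), /n/ is a nasal (sonority 4), /ɫ/ is a lateral (sonority 5).
Coda profile 8-1-4-5 — does not fall throughout.

no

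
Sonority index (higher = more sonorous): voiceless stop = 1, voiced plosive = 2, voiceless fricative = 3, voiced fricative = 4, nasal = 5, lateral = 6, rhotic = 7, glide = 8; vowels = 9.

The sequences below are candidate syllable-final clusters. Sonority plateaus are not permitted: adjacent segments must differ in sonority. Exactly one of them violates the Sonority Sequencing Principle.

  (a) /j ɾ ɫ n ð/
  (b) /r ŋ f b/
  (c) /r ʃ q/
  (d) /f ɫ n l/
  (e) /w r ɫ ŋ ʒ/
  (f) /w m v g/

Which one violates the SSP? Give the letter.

(a) 8-7-6-5-4 → obeys
(b) 7-5-3-2 → obeys
(c) 7-3-1 → obeys
(d) 3-6-5-6 → violates
(e) 8-7-6-5-4 → obeys
(f) 8-5-4-2 → obeys

d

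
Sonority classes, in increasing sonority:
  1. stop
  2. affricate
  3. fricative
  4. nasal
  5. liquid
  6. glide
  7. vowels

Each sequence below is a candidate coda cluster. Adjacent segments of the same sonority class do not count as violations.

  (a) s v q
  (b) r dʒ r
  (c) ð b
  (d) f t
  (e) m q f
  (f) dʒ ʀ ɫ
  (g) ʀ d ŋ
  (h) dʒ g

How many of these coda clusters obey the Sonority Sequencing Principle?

4

(a) sonority 3-3-1: well-formed.
(b) sonority 5-2-5: ill-formed.
(c) sonority 3-1: well-formed.
(d) sonority 3-1: well-formed.
(e) sonority 4-1-3: ill-formed.
(f) sonority 2-5-5: ill-formed.
(g) sonority 5-1-4: ill-formed.
(h) sonority 2-1: well-formed.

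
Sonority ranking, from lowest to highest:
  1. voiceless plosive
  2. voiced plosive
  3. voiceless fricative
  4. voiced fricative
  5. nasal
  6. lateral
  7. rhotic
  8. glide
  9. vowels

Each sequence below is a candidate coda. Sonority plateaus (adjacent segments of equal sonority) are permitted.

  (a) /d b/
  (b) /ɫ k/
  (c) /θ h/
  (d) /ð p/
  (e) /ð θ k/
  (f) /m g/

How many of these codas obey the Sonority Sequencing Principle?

6

(a) 2-2 → obeys
(b) 6-1 → obeys
(c) 3-3 → obeys
(d) 4-1 → obeys
(e) 4-3-1 → obeys
(f) 5-2 → obeys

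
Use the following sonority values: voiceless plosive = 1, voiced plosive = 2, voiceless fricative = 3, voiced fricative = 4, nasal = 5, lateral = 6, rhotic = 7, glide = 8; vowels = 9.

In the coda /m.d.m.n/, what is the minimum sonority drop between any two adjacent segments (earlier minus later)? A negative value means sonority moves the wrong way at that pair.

/m/ is a nasal (sonority 5).
/d/ is a voiced plosive (sonority 2).
/m/ is a nasal (sonority 5).
/n/ is a nasal (sonority 5).
/m/→/d/: change +3.
/d/→/m/: change -3.
/m/→/n/: change +0.
Minimum = -3.

-3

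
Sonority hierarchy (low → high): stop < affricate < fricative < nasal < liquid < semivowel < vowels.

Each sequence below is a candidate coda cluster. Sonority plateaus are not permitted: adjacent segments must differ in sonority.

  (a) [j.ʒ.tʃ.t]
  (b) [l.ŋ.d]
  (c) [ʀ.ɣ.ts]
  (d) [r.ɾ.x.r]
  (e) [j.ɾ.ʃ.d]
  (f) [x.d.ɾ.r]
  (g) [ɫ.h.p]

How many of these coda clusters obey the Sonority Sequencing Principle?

5

(a) [j.ʒ.tʃ.t]: profile 6-3-2-1 — obeys.
(b) [l.ŋ.d]: profile 5-4-1 — obeys.
(c) [ʀ.ɣ.ts]: profile 5-3-2 — obeys.
(d) [r.ɾ.x.r]: profile 5-5-3-5 — violates.
(e) [j.ɾ.ʃ.d]: profile 6-5-3-1 — obeys.
(f) [x.d.ɾ.r]: profile 3-1-5-5 — violates.
(g) [ɫ.h.p]: profile 5-3-1 — obeys.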